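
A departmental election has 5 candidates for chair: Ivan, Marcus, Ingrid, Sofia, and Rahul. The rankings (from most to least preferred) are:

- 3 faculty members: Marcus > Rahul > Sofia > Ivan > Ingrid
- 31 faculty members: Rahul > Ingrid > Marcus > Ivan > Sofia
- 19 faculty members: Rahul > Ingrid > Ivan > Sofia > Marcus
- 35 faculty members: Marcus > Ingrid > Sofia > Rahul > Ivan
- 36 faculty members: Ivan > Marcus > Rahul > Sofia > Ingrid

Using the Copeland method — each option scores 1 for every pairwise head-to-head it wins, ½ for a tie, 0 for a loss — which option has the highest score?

Ivan: beats Sofia; loses to Marcus, Ingrid, and Rahul → score 1.
Marcus: beats Ivan, Ingrid, Sofia, and Rahul → score 4.
Ingrid: beats Ivan and Sofia; loses to Marcus and Rahul → score 2.
Sofia: loses to Ivan, Marcus, Ingrid, and Rahul → score 0.
Rahul: beats Ivan, Ingrid, and Sofia; loses to Marcus → score 3.
Marcus has the best pairwise record.

Marcus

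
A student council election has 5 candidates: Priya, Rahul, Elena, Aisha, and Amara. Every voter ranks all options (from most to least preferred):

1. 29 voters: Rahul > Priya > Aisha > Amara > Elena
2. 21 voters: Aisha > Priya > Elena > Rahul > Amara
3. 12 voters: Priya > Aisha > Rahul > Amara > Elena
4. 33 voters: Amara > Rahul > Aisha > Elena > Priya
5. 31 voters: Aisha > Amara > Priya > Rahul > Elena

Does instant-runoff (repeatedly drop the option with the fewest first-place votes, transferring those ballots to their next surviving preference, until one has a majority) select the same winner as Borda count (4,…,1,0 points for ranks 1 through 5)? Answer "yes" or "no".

Instant-runoff — R1 Priya 12, Rahul 29, Elena 0, Aisha 52, Amara 33 (Elena out); R2 Priya 12, Rahul 29, Aisha 52, Amara 33 (Priya out); R3 Rahul 29, Aisha 64, Amara 33 (Aisha winner). Winner: Aisha.
Borda — scores: Priya 260, Rahul 291, Elena 75, Aisha 368, Amara 266. Winner: Aisha.
The two methods agree.

yes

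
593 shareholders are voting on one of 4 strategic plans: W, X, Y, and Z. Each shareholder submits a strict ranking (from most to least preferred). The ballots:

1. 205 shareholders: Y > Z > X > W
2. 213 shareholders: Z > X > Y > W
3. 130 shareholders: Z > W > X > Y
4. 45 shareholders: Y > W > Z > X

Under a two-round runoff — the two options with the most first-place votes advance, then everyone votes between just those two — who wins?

Z

Round 1 first-place votes: W 0, X 0, Y 250, Z 343.
Z and Y advance.
Runoff: Z is preferred to Y by 343 voters; Y by 250.
Z wins the runoff.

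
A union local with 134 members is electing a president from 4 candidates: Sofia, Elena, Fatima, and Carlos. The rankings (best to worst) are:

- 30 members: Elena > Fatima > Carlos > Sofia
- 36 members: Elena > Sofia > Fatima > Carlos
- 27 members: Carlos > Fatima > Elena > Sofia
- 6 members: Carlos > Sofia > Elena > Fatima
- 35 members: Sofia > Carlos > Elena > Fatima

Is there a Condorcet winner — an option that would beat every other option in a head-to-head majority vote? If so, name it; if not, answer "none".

Checking pairwise contests:
Elena beats Sofia 93–41.
Carlos beats Elena 68–66.
Sofia beats Fatima 77–57.
Sofia beats Carlos 71–63.
Every option loses at least one head-to-head, so there is no Condorcet winner.

none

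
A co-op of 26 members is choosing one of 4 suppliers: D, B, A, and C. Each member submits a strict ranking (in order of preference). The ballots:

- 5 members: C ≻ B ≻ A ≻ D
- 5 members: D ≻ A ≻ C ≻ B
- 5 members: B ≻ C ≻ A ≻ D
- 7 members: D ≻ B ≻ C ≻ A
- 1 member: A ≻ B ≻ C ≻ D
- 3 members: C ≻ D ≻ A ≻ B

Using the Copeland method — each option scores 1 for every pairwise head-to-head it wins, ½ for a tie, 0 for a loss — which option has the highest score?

D: beats B and A; loses to C → score 2.
B: beats A; ties C; loses to D → score 1.5.
A: loses to D, B, and C → score 0.
C: beats D and A; ties B → score 2.5.
C has the best pairwise record.

C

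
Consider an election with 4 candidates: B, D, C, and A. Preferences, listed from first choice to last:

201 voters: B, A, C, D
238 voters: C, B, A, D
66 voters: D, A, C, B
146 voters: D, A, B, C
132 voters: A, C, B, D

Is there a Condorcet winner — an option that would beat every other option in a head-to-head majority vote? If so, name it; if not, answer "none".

Checking pairwise contests:
C beats B 436–347.
B beats D 571–212.
A beats C 545–238.
B beats A 439–344.
Every option loses at least one head-to-head, so there is no Condorcet winner.

none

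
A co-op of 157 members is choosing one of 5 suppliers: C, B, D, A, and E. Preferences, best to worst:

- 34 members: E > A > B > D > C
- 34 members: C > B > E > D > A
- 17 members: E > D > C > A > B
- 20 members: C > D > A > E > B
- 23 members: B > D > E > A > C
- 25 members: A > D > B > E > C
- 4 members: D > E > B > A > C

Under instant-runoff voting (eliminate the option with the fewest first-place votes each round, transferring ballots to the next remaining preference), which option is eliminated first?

D

Round 1: C 54, B 23, D 4, A 25, E 51. Eliminate D.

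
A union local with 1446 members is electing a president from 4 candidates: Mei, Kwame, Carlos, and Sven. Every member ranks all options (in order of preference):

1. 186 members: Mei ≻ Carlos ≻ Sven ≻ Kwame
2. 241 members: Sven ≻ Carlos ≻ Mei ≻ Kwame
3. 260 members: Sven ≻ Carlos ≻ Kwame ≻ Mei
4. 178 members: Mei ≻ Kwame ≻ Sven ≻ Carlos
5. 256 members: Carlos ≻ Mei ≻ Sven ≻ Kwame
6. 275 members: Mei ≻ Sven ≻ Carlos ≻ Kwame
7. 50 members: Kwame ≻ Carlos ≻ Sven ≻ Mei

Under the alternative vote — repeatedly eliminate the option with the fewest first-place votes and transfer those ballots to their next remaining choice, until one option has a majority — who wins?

Round 1: Mei 639, Kwame 50, Carlos 256, Sven 501. Eliminate Kwame.
Round 2: Mei 639, Carlos 306, Sven 501. Eliminate Carlos.
Round 3: Mei 895, Sven 551. Mei has a majority.

Mei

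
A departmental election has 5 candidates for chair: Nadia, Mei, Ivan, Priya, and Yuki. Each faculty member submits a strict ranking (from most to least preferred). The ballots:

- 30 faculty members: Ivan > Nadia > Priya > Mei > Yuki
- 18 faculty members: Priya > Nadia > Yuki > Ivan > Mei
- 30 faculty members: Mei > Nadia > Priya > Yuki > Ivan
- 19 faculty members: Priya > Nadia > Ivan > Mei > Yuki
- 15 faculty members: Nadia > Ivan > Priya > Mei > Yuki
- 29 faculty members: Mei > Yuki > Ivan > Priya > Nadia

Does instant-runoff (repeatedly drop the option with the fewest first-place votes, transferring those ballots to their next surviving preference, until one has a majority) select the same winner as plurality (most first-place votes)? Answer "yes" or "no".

no

Instant-runoff — R1 Nadia 15, Mei 59, Ivan 30, Priya 37, Yuki 0 (Yuki out); R2 Nadia 15, Mei 59, Ivan 30, Priya 37 (Nadia out); R3 Mei 59, Ivan 45, Priya 37 (Priya out); R4 Mei 59, Ivan 82 (Ivan winner). Winner: Ivan.
Plurality — first-place votes: Nadia 15, Mei 59, Ivan 30, Priya 37, Yuki 0. Winner: Mei.
The two methods disagree.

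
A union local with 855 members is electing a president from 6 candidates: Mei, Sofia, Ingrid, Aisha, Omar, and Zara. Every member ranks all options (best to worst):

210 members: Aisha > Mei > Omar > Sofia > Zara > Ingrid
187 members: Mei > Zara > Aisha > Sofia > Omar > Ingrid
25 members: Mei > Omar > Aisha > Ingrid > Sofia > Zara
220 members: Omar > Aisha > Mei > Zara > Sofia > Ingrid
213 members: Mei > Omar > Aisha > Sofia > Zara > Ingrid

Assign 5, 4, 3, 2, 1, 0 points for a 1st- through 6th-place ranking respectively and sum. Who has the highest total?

Mei

Mei: 210·4 + 187·5 + 25·5 + 220·3 + 213·5 = 3625
Sofia: 210·2 + 187·2 + 25·1 + 220·1 + 213·2 = 1465
Ingrid: 210·0 + 187·0 + 25·2 + 220·0 + 213·0 = 50
Aisha: 210·5 + 187·3 + 25·3 + 220·4 + 213·3 = 3205
Omar: 210·3 + 187·1 + 25·4 + 220·5 + 213·4 = 2869
Zara: 210·1 + 187·4 + 25·0 + 220·2 + 213·1 = 1611
Mei has the highest Borda score (3625).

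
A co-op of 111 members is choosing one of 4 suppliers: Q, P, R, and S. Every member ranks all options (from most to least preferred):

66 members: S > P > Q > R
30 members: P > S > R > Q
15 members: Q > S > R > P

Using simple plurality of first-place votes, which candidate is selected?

First-place votes: Q 15, P 30, R 0, S 66.
S has the most first-place votes.

S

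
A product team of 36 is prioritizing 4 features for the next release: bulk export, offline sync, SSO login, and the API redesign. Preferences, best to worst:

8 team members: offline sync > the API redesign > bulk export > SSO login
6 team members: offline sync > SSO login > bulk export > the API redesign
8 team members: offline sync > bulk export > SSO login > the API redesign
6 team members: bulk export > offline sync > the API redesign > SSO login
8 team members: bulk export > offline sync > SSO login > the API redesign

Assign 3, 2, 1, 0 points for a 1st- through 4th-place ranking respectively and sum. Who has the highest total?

offline sync

bulk export: 8·1 + 6·1 + 8·2 + 6·3 + 8·3 = 72
offline sync: 8·3 + 6·3 + 8·3 + 6·2 + 8·2 = 94
SSO login: 8·0 + 6·2 + 8·1 + 6·0 + 8·1 = 28
the API redesign: 8·2 + 6·0 + 8·0 + 6·1 + 8·0 = 22
offline sync has the highest Borda score (94).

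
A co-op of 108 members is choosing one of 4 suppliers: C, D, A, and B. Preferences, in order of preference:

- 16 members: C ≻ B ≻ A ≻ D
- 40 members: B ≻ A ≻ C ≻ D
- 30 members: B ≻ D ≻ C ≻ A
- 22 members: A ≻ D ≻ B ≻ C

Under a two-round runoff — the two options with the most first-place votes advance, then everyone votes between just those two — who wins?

Round 1 first-place votes: C 16, D 0, A 22, B 70.
B and A advance.
Runoff: B is preferred to A by 86 voters; A by 22.
B wins the runoff.

B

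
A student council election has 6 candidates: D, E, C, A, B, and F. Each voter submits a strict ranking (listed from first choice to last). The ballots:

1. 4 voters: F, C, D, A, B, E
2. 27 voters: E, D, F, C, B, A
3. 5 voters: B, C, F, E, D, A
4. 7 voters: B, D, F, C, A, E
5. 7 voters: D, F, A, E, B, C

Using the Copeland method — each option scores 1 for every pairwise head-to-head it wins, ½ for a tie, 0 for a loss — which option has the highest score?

D: beats C, A, B, and F; loses to E → score 4.
E: beats D, C, A, B, and F → score 5.
C: beats A and B; loses to D, E, and F → score 2.
A: loses to D, E, C, B, and F → score 0.
B: beats A; loses to D, E, C, and F → score 1.
F: beats C, A, and B; loses to D and E → score 3.
E has the best pairwise record.

E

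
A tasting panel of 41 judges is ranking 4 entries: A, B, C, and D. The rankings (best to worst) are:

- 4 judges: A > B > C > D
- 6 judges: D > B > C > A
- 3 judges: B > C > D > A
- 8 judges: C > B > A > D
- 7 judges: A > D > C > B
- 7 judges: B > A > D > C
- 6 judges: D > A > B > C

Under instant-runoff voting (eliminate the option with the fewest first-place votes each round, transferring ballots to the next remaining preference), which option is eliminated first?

Round 1: A 11, B 10, C 8, D 12. Eliminate C.

C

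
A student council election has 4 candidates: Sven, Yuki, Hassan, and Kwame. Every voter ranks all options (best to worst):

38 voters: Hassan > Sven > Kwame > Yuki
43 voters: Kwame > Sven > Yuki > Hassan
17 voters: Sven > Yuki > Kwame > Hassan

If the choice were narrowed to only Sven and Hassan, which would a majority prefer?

Sven

Voters preferring Sven to Hassan: 60; preferring Hassan to Sven: 38.
Sven wins the head-to-head.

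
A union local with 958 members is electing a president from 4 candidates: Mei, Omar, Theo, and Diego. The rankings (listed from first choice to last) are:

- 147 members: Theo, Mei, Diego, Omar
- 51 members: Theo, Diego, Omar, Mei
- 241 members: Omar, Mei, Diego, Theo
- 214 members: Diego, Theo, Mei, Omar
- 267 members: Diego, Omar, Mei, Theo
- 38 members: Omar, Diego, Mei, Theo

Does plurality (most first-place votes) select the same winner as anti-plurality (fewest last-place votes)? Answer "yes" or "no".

yes

Plurality — first-place votes: Mei 0, Omar 279, Theo 198, Diego 481. Winner: Diego.
Anti-plurality — last-place votes: Mei 51, Omar 361, Theo 546, Diego 0. Winner: Diego.
The two methods agree.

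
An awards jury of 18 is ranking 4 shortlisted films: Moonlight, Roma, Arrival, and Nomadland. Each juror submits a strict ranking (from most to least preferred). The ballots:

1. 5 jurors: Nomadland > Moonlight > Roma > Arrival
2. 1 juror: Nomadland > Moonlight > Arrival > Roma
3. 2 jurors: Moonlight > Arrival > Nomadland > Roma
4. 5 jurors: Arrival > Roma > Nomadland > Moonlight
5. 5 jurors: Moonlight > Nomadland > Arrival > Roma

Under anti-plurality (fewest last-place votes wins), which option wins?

Last-place votes: Moonlight 5, Roma 8, Arrival 5, Nomadland 0.
Nomadland is ranked last by the fewest voters, so Nomadland wins.

Nomadland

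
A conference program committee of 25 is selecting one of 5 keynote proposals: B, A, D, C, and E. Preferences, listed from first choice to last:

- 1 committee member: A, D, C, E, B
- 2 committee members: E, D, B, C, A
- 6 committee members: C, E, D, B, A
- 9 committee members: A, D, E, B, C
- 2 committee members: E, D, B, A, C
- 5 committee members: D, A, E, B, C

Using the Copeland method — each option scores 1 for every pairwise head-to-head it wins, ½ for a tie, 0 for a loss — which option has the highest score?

D

B: beats C; loses to A, D, and E → score 1.
A: beats B, C, and E; loses to D → score 3.
D: beats B, A, C, and E → score 4.
C: loses to B, A, D, and E → score 0.
E: beats B and C; loses to A and D → score 2.
D has the best pairwise record.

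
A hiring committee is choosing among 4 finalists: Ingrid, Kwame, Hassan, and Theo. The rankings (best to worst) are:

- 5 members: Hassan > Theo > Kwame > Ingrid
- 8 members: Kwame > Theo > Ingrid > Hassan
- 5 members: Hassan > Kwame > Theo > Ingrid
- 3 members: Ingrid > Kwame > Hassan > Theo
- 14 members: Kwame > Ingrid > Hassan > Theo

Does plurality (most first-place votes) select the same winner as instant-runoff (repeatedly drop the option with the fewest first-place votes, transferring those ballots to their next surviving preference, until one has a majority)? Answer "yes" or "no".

yes

Plurality — first-place votes: Ingrid 3, Kwame 22, Hassan 10, Theo 0. Winner: Kwame.
Instant-runoff — R1 Ingrid 3, Kwame 22, Hassan 10, Theo 0 (Kwame winner). Winner: Kwame.
The two methods agree.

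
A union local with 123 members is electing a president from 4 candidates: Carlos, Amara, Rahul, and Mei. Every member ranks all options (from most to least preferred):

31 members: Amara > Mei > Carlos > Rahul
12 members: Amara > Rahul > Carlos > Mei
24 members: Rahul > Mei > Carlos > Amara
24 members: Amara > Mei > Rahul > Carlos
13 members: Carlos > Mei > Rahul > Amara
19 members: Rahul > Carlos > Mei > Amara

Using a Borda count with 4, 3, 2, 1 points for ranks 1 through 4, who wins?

Carlos: 31·2 + 12·2 + 24·2 + 24·1 + 13·4 + 19·3 = 267
Amara: 31·4 + 12·4 + 24·1 + 24·4 + 13·1 + 19·1 = 324
Rahul: 31·1 + 12·3 + 24·4 + 24·2 + 13·2 + 19·4 = 313
Mei: 31·3 + 12·1 + 24·3 + 24·3 + 13·3 + 19·2 = 326
Mei has the highest Borda score (326).

Mei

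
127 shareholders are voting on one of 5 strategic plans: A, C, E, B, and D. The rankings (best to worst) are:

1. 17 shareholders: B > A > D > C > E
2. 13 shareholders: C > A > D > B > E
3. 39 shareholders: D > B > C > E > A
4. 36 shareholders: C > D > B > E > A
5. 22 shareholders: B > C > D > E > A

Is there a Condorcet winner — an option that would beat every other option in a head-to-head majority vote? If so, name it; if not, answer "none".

none

Checking pairwise contests:
C beats A 110–17.
B beats C 78–49.
C beats E 127–0.
D beats B 88–39.
C beats D 71–56.
Every option loses at least one head-to-head, so there is no Condorcet winner.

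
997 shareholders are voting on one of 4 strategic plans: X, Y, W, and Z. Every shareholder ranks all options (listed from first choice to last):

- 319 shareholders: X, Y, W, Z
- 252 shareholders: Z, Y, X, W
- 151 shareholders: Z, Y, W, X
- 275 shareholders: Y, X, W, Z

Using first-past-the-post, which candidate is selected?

Z

First-place votes: X 319, Y 275, W 0, Z 403.
Z has the most first-place votes.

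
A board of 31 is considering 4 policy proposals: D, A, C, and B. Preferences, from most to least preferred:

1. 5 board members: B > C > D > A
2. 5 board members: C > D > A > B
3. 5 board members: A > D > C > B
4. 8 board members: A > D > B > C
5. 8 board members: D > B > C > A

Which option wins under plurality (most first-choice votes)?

First-place votes: D 8, A 13, C 5, B 5.
A has the most first-place votes.

A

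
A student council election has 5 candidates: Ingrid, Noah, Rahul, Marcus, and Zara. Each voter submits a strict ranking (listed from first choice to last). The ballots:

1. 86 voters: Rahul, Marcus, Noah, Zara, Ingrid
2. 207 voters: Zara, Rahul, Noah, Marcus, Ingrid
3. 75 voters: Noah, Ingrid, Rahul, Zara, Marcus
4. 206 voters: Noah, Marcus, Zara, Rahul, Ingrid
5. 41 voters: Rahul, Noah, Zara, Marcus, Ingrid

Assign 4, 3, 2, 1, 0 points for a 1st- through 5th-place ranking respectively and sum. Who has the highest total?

Ingrid: 86·0 + 207·0 + 75·3 + 206·0 + 41·0 = 225
Noah: 86·2 + 207·2 + 75·4 + 206·4 + 41·3 = 1833
Rahul: 86·4 + 207·3 + 75·2 + 206·1 + 41·4 = 1485
Marcus: 86·3 + 207·1 + 75·0 + 206·3 + 41·1 = 1124
Zara: 86·1 + 207·4 + 75·1 + 206·2 + 41·2 = 1483
Noah has the highest Borda score (1833).

Noah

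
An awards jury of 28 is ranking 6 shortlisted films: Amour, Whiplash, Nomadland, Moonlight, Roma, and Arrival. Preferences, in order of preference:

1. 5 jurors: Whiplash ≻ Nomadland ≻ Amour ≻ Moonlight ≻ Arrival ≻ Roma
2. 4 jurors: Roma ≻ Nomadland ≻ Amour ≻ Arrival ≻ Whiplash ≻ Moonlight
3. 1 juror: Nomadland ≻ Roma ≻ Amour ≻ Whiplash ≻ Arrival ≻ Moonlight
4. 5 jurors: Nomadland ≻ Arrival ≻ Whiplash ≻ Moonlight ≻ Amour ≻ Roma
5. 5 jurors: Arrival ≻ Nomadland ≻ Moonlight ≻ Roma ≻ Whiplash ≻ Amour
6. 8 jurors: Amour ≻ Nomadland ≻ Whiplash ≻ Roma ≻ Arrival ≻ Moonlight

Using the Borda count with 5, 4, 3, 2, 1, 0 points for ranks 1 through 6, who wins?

Amour: 5·3 + 4·3 + 1·3 + 5·1 + 5·0 + 8·5 = 75
Whiplash: 5·5 + 4·1 + 1·2 + 5·3 + 5·1 + 8·3 = 75
Nomadland: 5·4 + 4·4 + 1·5 + 5·5 + 5·4 + 8·4 = 118
Moonlight: 5·2 + 4·0 + 1·0 + 5·2 + 5·3 + 8·0 = 35
Roma: 5·0 + 4·5 + 1·4 + 5·0 + 5·2 + 8·2 = 50
Arrival: 5·1 + 4·2 + 1·1 + 5·4 + 5·5 + 8·1 = 67
Nomadland has the highest Borda score (118).

Nomadland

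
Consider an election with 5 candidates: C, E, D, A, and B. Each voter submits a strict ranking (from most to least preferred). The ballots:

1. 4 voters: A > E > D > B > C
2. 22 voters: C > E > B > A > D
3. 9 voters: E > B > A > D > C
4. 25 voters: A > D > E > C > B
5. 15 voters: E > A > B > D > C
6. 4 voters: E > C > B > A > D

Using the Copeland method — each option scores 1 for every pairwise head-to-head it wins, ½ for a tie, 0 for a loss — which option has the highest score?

E

C: beats B; loses to E, D, and A → score 1.
E: beats C, D, A, and B → score 4.
D: beats C; loses to E, A, and B → score 1.
A: beats C, D, and B; loses to E → score 3.
B: beats D; loses to C, E, and A → score 1.
E has the best pairwise record.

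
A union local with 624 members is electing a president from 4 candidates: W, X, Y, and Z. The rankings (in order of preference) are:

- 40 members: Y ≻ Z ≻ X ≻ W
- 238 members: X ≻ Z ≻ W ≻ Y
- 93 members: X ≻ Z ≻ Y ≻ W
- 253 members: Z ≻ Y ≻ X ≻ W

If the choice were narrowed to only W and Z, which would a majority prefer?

Z

Voters preferring W to Z: 0; preferring Z to W: 624.
Z wins the head-to-head.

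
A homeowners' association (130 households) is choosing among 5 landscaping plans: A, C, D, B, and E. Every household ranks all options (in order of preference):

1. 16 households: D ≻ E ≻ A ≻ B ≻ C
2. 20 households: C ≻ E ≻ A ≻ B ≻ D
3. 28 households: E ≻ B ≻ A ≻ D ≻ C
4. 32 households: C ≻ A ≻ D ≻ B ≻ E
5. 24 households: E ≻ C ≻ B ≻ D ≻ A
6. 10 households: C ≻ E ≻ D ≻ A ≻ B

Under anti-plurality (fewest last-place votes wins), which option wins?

Last-place votes: A 24, C 44, D 20, B 10, E 32.
B is ranked last by the fewest voters, so B wins.

B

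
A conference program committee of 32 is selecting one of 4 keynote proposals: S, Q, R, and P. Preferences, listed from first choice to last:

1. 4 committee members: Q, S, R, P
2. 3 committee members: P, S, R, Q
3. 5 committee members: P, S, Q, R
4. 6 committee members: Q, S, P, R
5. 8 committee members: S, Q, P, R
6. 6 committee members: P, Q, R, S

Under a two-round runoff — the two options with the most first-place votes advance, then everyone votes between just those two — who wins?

Q

Round 1 first-place votes: S 8, Q 10, R 0, P 14.
P and Q advance.
Runoff: P is preferred to Q by 14 voters; Q by 18.
Q wins the runoff.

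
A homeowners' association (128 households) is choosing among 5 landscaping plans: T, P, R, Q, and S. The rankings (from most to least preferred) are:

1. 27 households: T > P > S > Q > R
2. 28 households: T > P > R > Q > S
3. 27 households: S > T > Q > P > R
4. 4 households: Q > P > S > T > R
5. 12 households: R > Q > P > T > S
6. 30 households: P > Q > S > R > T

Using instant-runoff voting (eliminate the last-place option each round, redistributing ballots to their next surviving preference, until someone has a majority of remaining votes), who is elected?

Round 1: T 55, P 30, R 12, Q 4, S 27. Eliminate Q.
Round 2: T 55, P 34, R 12, S 27. Eliminate R.
Round 3: T 55, P 46, S 27. Eliminate S.
Round 4: T 82, P 46. T has a majority.

T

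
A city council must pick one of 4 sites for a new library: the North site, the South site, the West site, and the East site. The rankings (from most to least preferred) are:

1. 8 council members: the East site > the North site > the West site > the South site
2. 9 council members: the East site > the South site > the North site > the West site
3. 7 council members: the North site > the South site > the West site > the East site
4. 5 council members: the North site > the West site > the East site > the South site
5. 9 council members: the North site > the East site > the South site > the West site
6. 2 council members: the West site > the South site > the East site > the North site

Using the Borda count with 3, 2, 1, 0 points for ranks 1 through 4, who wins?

the North site

the North site: 8·2 + 9·1 + 7·3 + 5·3 + 9·3 + 2·0 = 88
the South site: 8·0 + 9·2 + 7·2 + 5·0 + 9·1 + 2·2 = 45
the West site: 8·1 + 9·0 + 7·1 + 5·2 + 9·0 + 2·3 = 31
the East site: 8·3 + 9·3 + 7·0 + 5·1 + 9·2 + 2·1 = 76
the North site has the highest Borda score (88).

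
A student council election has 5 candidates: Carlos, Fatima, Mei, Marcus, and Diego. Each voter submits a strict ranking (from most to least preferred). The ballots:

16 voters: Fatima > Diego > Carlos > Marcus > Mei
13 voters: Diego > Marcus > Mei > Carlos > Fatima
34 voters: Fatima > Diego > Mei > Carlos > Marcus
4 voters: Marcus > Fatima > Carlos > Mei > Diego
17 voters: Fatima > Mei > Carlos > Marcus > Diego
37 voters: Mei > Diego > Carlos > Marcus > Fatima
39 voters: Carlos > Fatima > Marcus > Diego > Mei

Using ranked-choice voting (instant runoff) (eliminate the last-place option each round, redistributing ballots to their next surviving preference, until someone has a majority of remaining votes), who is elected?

Fatima

Round 1: Carlos 39, Fatima 67, Mei 37, Marcus 4, Diego 13. Eliminate Marcus.
Round 2: Carlos 39, Fatima 71, Mei 37, Diego 13. Eliminate Diego.
Round 3: Carlos 39, Fatima 71, Mei 50. Eliminate Carlos.
Round 4: Fatima 110, Mei 50. Fatima has a majority.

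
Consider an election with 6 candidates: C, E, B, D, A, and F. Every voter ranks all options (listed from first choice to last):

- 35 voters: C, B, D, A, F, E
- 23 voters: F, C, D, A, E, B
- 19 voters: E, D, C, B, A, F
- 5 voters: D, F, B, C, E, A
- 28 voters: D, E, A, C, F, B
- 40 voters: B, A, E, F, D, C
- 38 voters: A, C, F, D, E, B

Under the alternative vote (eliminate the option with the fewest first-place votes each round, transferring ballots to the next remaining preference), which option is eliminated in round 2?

Round 1: C 35, E 19, B 40, D 33, A 38, F 23. Eliminate E.
Round 2: C 35, B 40, D 52, A 38, F 23. Eliminate F.

F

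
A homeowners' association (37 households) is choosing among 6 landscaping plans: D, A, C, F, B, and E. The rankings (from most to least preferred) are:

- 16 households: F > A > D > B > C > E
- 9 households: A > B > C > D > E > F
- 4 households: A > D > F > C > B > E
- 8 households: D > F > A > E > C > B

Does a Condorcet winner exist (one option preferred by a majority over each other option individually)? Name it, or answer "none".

Checking pairwise contests:
A beats D 29–8.
F beats A 24–13.
D beats C 28–9.
D beats F 21–16.
D beats B 28–9.
D beats E 37–0.
Every option loses at least one head-to-head, so there is no Condorcet winner.

none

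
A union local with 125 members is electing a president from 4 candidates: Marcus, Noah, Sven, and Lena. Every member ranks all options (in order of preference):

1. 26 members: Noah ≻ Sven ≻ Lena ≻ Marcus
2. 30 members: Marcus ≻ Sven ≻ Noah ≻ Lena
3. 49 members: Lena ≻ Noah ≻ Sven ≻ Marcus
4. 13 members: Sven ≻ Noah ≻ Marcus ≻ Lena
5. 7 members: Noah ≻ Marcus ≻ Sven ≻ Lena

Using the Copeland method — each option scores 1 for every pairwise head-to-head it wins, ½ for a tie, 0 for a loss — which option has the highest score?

Noah

Marcus: loses to Noah, Sven, and Lena → score 0.
Noah: beats Marcus, Sven, and Lena → score 3.
Sven: beats Marcus and Lena; loses to Noah → score 2.
Lena: beats Marcus; loses to Noah and Sven → score 1.
Noah has the best pairwise record.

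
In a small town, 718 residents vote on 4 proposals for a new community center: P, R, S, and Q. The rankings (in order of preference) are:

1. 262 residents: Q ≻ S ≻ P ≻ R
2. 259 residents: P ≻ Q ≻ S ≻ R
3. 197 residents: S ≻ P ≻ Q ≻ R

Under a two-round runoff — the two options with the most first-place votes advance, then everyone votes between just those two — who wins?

Round 1 first-place votes: P 259, R 0, S 197, Q 262.
Q and P advance.
Runoff: Q is preferred to P by 262 voters; P by 456.
P wins the runoff.

P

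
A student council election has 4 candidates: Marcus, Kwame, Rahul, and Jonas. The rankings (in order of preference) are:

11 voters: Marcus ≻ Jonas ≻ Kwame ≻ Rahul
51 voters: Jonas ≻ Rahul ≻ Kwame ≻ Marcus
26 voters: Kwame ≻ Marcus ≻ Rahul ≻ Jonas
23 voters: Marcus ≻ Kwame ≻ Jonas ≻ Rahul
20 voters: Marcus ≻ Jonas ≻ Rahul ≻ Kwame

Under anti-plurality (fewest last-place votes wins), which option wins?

Kwame

Last-place votes: Marcus 51, Kwame 20, Rahul 34, Jonas 26.
Kwame is ranked last by the fewest voters, so Kwame wins.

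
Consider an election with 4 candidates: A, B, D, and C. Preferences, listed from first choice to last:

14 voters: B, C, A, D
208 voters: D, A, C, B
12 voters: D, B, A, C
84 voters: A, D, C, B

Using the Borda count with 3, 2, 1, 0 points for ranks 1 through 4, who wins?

A: 14·1 + 208·2 + 12·1 + 84·3 = 694
B: 14·3 + 208·0 + 12·2 + 84·0 = 66
D: 14·0 + 208·3 + 12·3 + 84·2 = 828
C: 14·2 + 208·1 + 12·0 + 84·1 = 320
D has the highest Borda score (828).

D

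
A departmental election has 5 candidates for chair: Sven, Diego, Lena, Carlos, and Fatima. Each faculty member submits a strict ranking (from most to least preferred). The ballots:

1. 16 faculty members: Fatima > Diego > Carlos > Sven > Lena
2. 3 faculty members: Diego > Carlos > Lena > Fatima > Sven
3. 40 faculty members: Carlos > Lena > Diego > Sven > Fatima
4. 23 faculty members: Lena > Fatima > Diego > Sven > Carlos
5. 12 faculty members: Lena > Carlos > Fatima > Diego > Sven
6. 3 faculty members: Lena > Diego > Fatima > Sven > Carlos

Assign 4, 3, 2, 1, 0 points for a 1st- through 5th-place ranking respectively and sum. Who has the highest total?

Lena

Sven: 16·1 + 3·0 + 40·1 + 23·1 + 12·0 + 3·1 = 82
Diego: 16·3 + 3·4 + 40·2 + 23·2 + 12·1 + 3·3 = 207
Lena: 16·0 + 3·2 + 40·3 + 23·4 + 12·4 + 3·4 = 278
Carlos: 16·2 + 3·3 + 40·4 + 23·0 + 12·3 + 3·0 = 237
Fatima: 16·4 + 3·1 + 40·0 + 23·3 + 12·2 + 3·2 = 166
Lena has the highest Borda score (278).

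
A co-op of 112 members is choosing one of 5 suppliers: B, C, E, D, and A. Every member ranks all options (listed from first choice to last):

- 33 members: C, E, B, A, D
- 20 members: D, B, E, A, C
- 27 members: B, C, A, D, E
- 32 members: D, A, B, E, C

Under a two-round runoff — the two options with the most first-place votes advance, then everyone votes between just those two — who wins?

C

Round 1 first-place votes: B 27, C 33, E 0, D 52, A 0.
D and C advance.
Runoff: D is preferred to C by 52 voters; C by 60.
C wins the runoff.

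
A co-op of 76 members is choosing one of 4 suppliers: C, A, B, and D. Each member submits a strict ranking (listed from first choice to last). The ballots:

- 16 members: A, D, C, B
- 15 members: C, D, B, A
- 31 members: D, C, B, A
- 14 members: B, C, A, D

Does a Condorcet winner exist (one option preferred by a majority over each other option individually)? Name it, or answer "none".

D vs C: 47–29 for D.
D vs A: 46–30 for D.
D vs B: 62–14 for D.
D beats every other option head-to-head.

D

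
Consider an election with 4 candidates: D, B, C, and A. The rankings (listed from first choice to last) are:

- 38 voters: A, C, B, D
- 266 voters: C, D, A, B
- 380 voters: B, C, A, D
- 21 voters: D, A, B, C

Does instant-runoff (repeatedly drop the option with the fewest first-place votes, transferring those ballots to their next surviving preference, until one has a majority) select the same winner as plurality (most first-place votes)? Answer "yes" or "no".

yes

Instant-runoff — R1 D 21, B 380, C 266, A 38 (B winner). Winner: B.
Plurality — first-place votes: D 21, B 380, C 266, A 38. Winner: B.
The two methods agree.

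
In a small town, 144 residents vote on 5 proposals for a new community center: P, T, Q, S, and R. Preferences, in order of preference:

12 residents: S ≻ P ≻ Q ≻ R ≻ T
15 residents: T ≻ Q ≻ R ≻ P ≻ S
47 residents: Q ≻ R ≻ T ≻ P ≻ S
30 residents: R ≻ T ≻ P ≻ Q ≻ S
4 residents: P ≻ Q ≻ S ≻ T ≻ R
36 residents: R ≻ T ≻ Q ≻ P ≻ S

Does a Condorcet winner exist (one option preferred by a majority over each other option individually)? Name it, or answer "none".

Checking pairwise contests:
T beats P 128–16.
R beats T 125–19.
T beats Q 81–63.
P beats S 132–12.
Q beats R 78–66.
Every option loses at least one head-to-head, so there is no Condorcet winner.

none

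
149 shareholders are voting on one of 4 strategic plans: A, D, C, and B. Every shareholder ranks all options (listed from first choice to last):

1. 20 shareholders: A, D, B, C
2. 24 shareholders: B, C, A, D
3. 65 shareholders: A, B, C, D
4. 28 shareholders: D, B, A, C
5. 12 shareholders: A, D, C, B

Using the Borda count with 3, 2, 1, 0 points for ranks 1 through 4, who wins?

A

A: 20·3 + 24·1 + 65·3 + 28·1 + 12·3 = 343
D: 20·2 + 24·0 + 65·0 + 28·3 + 12·2 = 148
C: 20·0 + 24·2 + 65·1 + 28·0 + 12·1 = 125
B: 20·1 + 24·3 + 65·2 + 28·2 + 12·0 = 278
A has the highest Borda score (343).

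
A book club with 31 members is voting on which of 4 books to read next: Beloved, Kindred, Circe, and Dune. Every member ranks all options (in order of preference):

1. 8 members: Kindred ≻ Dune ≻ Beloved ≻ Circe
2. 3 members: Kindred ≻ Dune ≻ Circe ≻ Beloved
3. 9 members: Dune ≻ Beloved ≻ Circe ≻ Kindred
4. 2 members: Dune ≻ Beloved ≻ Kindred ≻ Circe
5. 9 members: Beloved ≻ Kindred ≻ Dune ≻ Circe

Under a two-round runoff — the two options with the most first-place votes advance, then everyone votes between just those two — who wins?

Kindred

Round 1 first-place votes: Beloved 9, Kindred 11, Circe 0, Dune 11.
Dune and Kindred advance.
Runoff: Dune is preferred to Kindred by 11 voters; Kindred by 20.
Kindred wins the runoff.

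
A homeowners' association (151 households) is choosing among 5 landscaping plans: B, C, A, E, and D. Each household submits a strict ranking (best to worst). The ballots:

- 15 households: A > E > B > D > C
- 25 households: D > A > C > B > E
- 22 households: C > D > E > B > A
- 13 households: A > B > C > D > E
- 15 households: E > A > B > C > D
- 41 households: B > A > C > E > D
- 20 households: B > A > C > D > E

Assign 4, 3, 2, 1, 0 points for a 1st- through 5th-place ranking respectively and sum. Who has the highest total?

A

B: 15·2 + 25·1 + 22·1 + 13·3 + 15·2 + 41·4 + 20·4 = 390
C: 15·0 + 25·2 + 22·4 + 13·2 + 15·1 + 41·2 + 20·2 = 301
A: 15·4 + 25·3 + 22·0 + 13·4 + 15·3 + 41·3 + 20·3 = 415
E: 15·3 + 25·0 + 22·2 + 13·0 + 15·4 + 41·1 + 20·0 = 190
D: 15·1 + 25·4 + 22·3 + 13·1 + 15·0 + 41·0 + 20·1 = 214
A has the highest Borda score (415).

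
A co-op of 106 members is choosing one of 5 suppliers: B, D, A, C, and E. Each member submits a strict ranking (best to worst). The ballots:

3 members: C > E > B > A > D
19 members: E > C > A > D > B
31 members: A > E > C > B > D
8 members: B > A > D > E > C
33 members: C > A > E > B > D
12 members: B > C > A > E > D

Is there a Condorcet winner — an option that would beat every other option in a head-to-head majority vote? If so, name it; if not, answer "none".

none

Checking pairwise contests:
A beats B 83–23.
B beats D 87–19.
C beats A 67–39.
E beats C 58–48.
A beats E 84–22.
Every option loses at least one head-to-head, so there is no Condorcet winner.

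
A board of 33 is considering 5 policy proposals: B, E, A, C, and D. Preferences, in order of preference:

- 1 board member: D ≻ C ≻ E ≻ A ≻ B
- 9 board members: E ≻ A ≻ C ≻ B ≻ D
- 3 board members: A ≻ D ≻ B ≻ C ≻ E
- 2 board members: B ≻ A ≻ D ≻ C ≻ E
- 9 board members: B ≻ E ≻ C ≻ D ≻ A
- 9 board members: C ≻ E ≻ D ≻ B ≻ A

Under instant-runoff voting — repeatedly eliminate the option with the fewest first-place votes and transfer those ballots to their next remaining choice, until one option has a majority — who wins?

Round 1: B 11, E 9, A 3, C 9, D 1. Eliminate D.
Round 2: B 11, E 9, A 3, C 10. Eliminate A.
Round 3: B 14, E 9, C 10. Eliminate E.
Round 4: B 14, C 19. C has a majority.

C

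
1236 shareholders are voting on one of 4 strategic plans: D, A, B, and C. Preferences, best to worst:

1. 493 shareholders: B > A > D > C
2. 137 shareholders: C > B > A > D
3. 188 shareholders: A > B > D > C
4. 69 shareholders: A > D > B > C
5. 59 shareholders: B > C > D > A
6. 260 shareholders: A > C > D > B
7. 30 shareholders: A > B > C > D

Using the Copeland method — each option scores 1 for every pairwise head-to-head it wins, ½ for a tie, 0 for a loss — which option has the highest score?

B

D: beats C; loses to A and B → score 1.
A: beats D and C; loses to B → score 2.
B: beats D, A, and C → score 3.
C: loses to D, A, and B → score 0.
B has the best pairwise record.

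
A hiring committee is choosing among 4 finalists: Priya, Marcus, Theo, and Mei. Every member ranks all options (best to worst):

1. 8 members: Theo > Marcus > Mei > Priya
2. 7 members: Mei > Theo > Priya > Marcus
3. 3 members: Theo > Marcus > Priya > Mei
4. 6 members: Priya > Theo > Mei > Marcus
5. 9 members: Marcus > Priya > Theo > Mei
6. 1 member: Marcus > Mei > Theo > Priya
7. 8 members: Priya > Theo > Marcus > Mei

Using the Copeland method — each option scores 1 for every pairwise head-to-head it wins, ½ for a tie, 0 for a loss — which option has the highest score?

Priya: beats Theo and Mei; ties Marcus → score 2.5.
Marcus: beats Mei; ties Priya; loses to Theo → score 1.5.
Theo: beats Marcus and Mei; loses to Priya → score 2.
Mei: loses to Priya, Marcus, and Theo → score 0.
Priya has the best pairwise record.

Priya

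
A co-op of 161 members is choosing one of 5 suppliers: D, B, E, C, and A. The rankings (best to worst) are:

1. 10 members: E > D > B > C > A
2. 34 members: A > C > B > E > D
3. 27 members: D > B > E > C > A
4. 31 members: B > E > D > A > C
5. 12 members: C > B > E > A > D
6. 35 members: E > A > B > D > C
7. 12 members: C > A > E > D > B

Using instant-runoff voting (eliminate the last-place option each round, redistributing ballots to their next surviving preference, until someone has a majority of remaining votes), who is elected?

A

Round 1: D 27, B 31, E 45, C 24, A 34. Eliminate C.
Round 2: D 27, B 43, E 45, A 46. Eliminate D.
Round 3: B 70, E 45, A 46. Eliminate E.
Round 4: B 80, A 81. A has a majority.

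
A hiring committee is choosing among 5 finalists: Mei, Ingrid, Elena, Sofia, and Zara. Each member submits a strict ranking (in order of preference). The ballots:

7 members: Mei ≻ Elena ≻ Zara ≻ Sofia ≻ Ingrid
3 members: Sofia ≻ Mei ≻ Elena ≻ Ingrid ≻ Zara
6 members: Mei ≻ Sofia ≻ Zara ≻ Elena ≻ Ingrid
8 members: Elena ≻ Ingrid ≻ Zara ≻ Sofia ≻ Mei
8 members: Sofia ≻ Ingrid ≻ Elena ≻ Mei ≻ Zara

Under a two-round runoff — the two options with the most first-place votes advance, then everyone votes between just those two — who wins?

Sofia

Round 1 first-place votes: Mei 13, Ingrid 0, Elena 8, Sofia 11, Zara 0.
Mei and Sofia advance.
Runoff: Mei is preferred to Sofia by 13 voters; Sofia by 19.
Sofia wins the runoff.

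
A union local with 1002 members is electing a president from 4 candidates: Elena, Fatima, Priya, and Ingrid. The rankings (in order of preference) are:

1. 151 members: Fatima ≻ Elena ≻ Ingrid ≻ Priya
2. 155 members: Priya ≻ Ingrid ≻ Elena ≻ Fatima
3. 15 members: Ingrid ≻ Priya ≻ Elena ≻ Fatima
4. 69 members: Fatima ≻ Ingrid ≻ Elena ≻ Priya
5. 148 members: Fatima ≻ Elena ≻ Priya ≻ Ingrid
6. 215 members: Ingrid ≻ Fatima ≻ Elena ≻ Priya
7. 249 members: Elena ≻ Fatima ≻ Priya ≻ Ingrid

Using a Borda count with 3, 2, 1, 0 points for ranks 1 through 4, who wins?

Fatima

Elena: 151·2 + 155·1 + 15·1 + 69·1 + 148·2 + 215·1 + 249·3 = 1799
Fatima: 151·3 + 155·0 + 15·0 + 69·3 + 148·3 + 215·2 + 249·2 = 2032
Priya: 151·0 + 155·3 + 15·2 + 69·0 + 148·1 + 215·0 + 249·1 = 892
Ingrid: 151·1 + 155·2 + 15·3 + 69·2 + 148·0 + 215·3 + 249·0 = 1289
Fatima has the highest Borda score (2032).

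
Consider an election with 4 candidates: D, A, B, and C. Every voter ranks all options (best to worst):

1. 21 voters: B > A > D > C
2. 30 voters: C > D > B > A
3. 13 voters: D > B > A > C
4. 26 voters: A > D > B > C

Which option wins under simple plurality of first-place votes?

C

First-place votes: D 13, A 26, B 21, C 30.
C has the most first-place votes.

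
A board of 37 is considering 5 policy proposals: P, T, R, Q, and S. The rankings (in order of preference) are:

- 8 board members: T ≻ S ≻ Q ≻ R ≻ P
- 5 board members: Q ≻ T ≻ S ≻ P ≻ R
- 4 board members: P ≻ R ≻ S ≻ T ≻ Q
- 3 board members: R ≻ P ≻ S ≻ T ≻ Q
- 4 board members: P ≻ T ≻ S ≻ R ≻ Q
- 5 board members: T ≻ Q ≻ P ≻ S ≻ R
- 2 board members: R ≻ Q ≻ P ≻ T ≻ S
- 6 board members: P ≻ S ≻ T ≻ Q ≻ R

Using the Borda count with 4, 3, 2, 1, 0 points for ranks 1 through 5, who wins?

P: 8·0 + 5·1 + 4·4 + 3·3 + 4·4 + 5·2 + 2·2 + 6·4 = 84
T: 8·4 + 5·3 + 4·1 + 3·1 + 4·3 + 5·4 + 2·1 + 6·2 = 100
R: 8·1 + 5·0 + 4·3 + 3·4 + 4·1 + 5·0 + 2·4 + 6·0 = 44
Q: 8·2 + 5·4 + 4·0 + 3·0 + 4·0 + 5·3 + 2·3 + 6·1 = 63
S: 8·3 + 5·2 + 4·2 + 3·2 + 4·2 + 5·1 + 2·0 + 6·3 = 79
T has the highest Borda score (100).

T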